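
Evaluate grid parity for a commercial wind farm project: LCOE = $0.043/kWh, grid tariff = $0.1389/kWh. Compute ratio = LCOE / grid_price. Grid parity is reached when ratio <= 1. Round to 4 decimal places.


Compare LCOE to grid price:
  LCOE = $0.043/kWh, Grid price = $0.1389/kWh
  Ratio = LCOE / grid_price = 0.043 / 0.1389 = 0.3096
  Grid parity achieved (ratio <= 1)? yes

0.3096


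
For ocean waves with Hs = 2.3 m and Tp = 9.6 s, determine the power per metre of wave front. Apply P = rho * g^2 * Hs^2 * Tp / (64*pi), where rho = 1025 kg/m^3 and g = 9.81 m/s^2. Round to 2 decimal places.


Apply wave power formula:
  g^2 = 9.81^2 = 96.2361
  Hs^2 = 2.3^2 = 5.29
  Numerator = rho * g^2 * Hs^2 * Tp = 1025 * 96.2361 * 5.29 * 9.6 = 5009435.45
  Denominator = 64 * pi = 201.0619
  P = 5009435.45 / 201.0619 = 24914.89 W/m

24914.89


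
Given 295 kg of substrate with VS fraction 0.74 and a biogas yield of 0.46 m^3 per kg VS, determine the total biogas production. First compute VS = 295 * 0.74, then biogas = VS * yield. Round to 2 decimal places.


Compute volatile solids:
  VS = mass * VS_fraction = 295 * 0.74 = 218.3 kg
Calculate biogas volume:
  Biogas = VS * specific_yield = 218.3 * 0.46
  Biogas = 100.42 m^3

100.42


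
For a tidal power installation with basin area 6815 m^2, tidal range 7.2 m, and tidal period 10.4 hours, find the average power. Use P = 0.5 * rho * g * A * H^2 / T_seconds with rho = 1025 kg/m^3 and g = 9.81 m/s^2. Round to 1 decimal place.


Convert period to seconds: T = 10.4 * 3600 = 37440.0 s
H^2 = 7.2^2 = 51.84
P = 0.5 * rho * g * A * H^2 / T
P = 0.5 * 1025 * 9.81 * 6815 * 51.84 / 37440.0
P = 47441.4 W

47441.4


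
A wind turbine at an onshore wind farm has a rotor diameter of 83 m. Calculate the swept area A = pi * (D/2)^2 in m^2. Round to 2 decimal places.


Compute the rotor radius:
  r = D / 2 = 83 / 2 = 41.5 m
Calculate swept area:
  A = pi * r^2 = pi * 41.5^2
  A = 5410.61 m^2

5410.61


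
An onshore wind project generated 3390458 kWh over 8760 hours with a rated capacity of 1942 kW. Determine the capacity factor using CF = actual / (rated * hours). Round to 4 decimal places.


Capacity factor = actual output / maximum possible output
Maximum possible = rated * hours = 1942 * 8760 = 17011920 kWh
CF = 3390458 / 17011920
CF = 0.1993

0.1993


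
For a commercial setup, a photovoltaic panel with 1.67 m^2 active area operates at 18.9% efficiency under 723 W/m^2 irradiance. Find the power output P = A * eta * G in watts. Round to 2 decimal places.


Use the solar power formula P = A * eta * G.
Given: A = 1.67 m^2, eta = 0.189, G = 723 W/m^2
P = 1.67 * 0.189 * 723
P = 228.20 W

228.20


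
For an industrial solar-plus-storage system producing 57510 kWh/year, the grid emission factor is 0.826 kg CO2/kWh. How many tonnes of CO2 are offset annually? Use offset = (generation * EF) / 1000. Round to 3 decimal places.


CO2 offset in kg = generation * emission_factor
CO2 offset = 57510 * 0.826 = 47503.26 kg
Convert to tonnes:
  CO2 offset = 47503.26 / 1000 = 47.503 tonnes

47.503


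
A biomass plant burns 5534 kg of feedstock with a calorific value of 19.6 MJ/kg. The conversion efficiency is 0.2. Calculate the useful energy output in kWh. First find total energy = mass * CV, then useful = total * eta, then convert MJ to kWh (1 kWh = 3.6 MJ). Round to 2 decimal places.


Total energy = mass * CV = 5534 * 19.6 = 108466.4 MJ
Useful energy = total * eta = 108466.4 * 0.2 = 21693.28 MJ
Convert to kWh: 21693.28 / 3.6
Useful energy = 6025.91 kWh

6025.91


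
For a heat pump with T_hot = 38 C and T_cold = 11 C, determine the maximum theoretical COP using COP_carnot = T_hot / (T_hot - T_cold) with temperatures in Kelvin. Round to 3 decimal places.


Convert to Kelvin:
  T_hot = 38 + 273.15 = 311.15 K
  T_cold = 11 + 273.15 = 284.15 K
Apply Carnot COP formula:
  COP = T_hot_K / (T_hot_K - T_cold_K) = 311.15 / 27.0
  COP = 11.524

11.524


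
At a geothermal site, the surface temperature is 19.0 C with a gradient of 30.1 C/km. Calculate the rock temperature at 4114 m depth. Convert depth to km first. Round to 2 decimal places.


Convert depth to km: 4114 / 1000 = 4.114 km
Temperature increase = gradient * depth_km = 30.1 * 4.114 = 123.83 C
Temperature at depth = T_surface + delta_T = 19.0 + 123.83
T = 142.83 C

142.83


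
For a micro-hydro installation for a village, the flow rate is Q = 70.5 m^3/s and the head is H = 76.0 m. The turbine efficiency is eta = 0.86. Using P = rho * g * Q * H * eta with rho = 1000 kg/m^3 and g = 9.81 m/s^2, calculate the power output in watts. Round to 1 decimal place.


Apply the hydropower formula P = rho * g * Q * H * eta
rho * g = 1000 * 9.81 = 9810.0
P = 9810.0 * 70.5 * 76.0 * 0.86
P = 45203302.8 W

45203302.8


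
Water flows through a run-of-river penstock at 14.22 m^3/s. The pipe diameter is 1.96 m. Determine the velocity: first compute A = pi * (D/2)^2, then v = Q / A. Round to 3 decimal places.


Compute pipe cross-sectional area:
  A = pi * (D/2)^2 = pi * (1.96/2)^2 = 3.0172 m^2
Calculate velocity:
  v = Q / A = 14.22 / 3.0172
  v = 4.713 m/s

4.713


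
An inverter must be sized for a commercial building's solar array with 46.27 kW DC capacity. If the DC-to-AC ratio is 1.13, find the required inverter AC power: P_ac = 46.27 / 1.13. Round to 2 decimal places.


The inverter AC capacity is determined by the DC/AC ratio.
Given: P_dc = 46.27 kW, DC/AC ratio = 1.13
P_ac = P_dc / ratio = 46.27 / 1.13
P_ac = 40.95 kW

40.95


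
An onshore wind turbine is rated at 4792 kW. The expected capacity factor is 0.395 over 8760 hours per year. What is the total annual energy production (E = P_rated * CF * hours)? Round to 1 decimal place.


Annual energy = rated_kW * capacity_factor * hours_per_year
Given: P_rated = 4792 kW, CF = 0.395, hours = 8760
E = 4792 * 0.395 * 8760
E = 16581278.4 kWh

16581278.4


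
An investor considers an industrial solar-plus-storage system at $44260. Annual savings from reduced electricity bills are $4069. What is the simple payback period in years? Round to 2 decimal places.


Simple payback period = initial cost / annual savings
Payback = 44260 / 4069
Payback = 10.88 years

10.88


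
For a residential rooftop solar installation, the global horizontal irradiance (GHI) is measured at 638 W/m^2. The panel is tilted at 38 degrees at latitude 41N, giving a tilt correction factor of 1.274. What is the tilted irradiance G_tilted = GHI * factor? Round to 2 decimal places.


Identify the given values:
  GHI = 638 W/m^2, tilt correction factor = 1.274
Apply the formula G_tilted = GHI * factor:
  G_tilted = 638 * 1.274
  G_tilted = 812.81 W/m^2

812.81


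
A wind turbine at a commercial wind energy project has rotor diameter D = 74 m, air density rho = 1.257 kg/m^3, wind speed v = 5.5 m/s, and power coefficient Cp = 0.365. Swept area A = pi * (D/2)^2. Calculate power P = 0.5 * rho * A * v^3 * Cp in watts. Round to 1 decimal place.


Step 1 -- Compute swept area:
  A = pi * (D/2)^2 = pi * (74/2)^2 = 4300.84 m^2
Step 2 -- Apply wind power equation:
  P = 0.5 * rho * A * v^3 * Cp
  v^3 = 5.5^3 = 166.375
  P = 0.5 * 1.257 * 4300.84 * 166.375 * 0.365
  P = 164149.5 W

164149.5


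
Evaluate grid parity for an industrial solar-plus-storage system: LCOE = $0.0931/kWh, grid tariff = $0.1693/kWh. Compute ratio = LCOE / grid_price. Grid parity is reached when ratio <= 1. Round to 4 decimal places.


Compare LCOE to grid price:
  LCOE = $0.0931/kWh, Grid price = $0.1693/kWh
  Ratio = LCOE / grid_price = 0.0931 / 0.1693 = 0.5499
  Grid parity achieved (ratio <= 1)? yes

0.5499


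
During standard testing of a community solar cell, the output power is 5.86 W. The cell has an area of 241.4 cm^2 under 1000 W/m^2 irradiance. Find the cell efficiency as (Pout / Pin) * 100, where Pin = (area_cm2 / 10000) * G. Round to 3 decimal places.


First compute the input power:
  Pin = area_cm2 / 10000 * G = 241.4 / 10000 * 1000 = 24.14 W
Then compute efficiency:
  Efficiency = (Pout / Pin) * 100 = (5.86 / 24.14) * 100
  Efficiency = 24.275%

24.275


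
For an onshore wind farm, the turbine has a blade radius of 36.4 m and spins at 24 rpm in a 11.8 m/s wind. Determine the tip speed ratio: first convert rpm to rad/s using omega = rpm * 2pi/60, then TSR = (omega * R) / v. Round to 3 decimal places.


Convert rotational speed to rad/s:
  omega = 24 * 2 * pi / 60 = 2.5133 rad/s
Compute tip speed:
  v_tip = omega * R = 2.5133 * 36.4 = 91.483 m/s
Tip speed ratio:
  TSR = v_tip / v_wind = 91.483 / 11.8 = 7.753

7.753


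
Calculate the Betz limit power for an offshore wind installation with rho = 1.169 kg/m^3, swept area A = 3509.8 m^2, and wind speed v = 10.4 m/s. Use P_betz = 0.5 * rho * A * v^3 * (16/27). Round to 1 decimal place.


The Betz coefficient Cp_max = 16/27 = 0.5926
v^3 = 10.4^3 = 1124.864
P_betz = 0.5 * rho * A * v^3 * Cp_max
P_betz = 0.5 * 1.169 * 3509.8 * 1124.864 * 0.5926
P_betz = 1367486.7 W

1367486.7


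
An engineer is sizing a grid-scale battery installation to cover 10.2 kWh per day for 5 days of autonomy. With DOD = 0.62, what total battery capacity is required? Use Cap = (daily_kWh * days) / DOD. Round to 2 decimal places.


Total energy needed = daily * days = 10.2 * 5 = 51.0 kWh
Account for depth of discharge:
  Cap = total_energy / DOD = 51.0 / 0.62
  Cap = 82.26 kWh

82.26


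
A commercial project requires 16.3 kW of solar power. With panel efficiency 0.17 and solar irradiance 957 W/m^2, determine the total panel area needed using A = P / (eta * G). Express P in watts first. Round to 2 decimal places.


Convert target power to watts: P = 16.3 * 1000 = 16300.0 W
Compute denominator: eta * G = 0.17 * 957 = 162.69
Required area A = P / (eta * G) = 16300.0 / 162.69
A = 100.19 m^2

100.19


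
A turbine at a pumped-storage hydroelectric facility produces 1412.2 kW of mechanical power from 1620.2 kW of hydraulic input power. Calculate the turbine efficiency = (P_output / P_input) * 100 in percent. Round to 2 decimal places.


Turbine efficiency = (output power / input power) * 100
eta = (1412.2 / 1620.2) * 100
eta = 87.16%

87.16


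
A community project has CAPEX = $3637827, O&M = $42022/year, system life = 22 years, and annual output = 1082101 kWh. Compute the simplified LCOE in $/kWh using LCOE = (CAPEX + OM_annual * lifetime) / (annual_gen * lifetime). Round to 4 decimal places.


Total cost = CAPEX + OM * lifetime = 3637827 + 42022 * 22 = 3637827 + 924484 = 4562311
Total generation = annual * lifetime = 1082101 * 22 = 23806222 kWh
LCOE = 4562311 / 23806222
LCOE = 0.1916 $/kWh

0.1916


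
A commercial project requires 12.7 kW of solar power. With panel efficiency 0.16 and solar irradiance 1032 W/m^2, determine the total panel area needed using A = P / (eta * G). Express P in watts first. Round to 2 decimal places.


Convert target power to watts: P = 12.7 * 1000 = 12700.0 W
Compute denominator: eta * G = 0.16 * 1032 = 165.12
Required area A = P / (eta * G) = 12700.0 / 165.12
A = 76.91 m^2

76.91


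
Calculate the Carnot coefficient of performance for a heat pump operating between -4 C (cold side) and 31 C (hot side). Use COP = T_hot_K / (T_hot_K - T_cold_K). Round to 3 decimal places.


Convert to Kelvin:
  T_hot = 31 + 273.15 = 304.15 K
  T_cold = -4 + 273.15 = 269.15 K
Apply Carnot COP formula:
  COP = T_hot_K / (T_hot_K - T_cold_K) = 304.15 / 35.0
  COP = 8.690

8.690


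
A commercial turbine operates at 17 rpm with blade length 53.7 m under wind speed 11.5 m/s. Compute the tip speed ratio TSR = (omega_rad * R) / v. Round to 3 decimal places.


Convert rotational speed to rad/s:
  omega = 17 * 2 * pi / 60 = 1.7802 rad/s
Compute tip speed:
  v_tip = omega * R = 1.7802 * 53.7 = 95.599 m/s
Tip speed ratio:
  TSR = v_tip / v_wind = 95.599 / 11.5 = 8.313

8.313


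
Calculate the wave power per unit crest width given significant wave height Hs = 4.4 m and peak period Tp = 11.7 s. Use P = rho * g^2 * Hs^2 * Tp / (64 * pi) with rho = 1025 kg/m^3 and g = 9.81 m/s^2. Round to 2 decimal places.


Apply wave power formula:
  g^2 = 9.81^2 = 96.2361
  Hs^2 = 4.4^2 = 19.36
  Numerator = rho * g^2 * Hs^2 * Tp = 1025 * 96.2361 * 19.36 * 11.7 = 22343597.27
  Denominator = 64 * pi = 201.0619
  P = 22343597.27 / 201.0619 = 111127.94 W/m

111127.94


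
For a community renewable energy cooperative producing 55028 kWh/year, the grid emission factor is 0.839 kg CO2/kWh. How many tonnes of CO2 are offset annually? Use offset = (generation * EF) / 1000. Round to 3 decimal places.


CO2 offset in kg = generation * emission_factor
CO2 offset = 55028 * 0.839 = 46168.49 kg
Convert to tonnes:
  CO2 offset = 46168.49 / 1000 = 46.168 tonnes

46.168


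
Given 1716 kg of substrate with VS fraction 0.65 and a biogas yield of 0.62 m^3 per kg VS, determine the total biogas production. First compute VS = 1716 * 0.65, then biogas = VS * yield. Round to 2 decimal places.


Compute volatile solids:
  VS = mass * VS_fraction = 1716 * 0.65 = 1115.4 kg
Calculate biogas volume:
  Biogas = VS * specific_yield = 1115.4 * 0.62
  Biogas = 691.55 m^3

691.55


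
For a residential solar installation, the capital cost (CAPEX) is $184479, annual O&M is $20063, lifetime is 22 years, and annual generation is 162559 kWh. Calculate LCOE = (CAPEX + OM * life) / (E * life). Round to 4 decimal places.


Total cost = CAPEX + OM * lifetime = 184479 + 20063 * 22 = 184479 + 441386 = 625865
Total generation = annual * lifetime = 162559 * 22 = 3576298 kWh
LCOE = 625865 / 3576298
LCOE = 0.1750 $/kWh

0.1750


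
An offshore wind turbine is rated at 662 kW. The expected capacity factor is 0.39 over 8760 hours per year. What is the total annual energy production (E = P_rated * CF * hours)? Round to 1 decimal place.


Annual energy = rated_kW * capacity_factor * hours_per_year
Given: P_rated = 662 kW, CF = 0.39, hours = 8760
E = 662 * 0.39 * 8760
E = 2261656.8 kWh

2261656.8


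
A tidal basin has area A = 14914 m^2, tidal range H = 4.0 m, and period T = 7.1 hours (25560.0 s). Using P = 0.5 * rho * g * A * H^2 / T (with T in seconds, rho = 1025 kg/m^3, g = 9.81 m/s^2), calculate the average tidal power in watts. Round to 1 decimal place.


Convert period to seconds: T = 7.1 * 3600 = 25560.0 s
H^2 = 4.0^2 = 16.0
P = 0.5 * rho * g * A * H^2 / T
P = 0.5 * 1025 * 9.81 * 14914 * 16.0 / 25560.0
P = 46937.1 W

46937.1


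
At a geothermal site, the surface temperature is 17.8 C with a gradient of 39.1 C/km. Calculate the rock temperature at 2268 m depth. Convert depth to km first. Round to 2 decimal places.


Convert depth to km: 2268 / 1000 = 2.268 km
Temperature increase = gradient * depth_km = 39.1 * 2.268 = 88.68 C
Temperature at depth = T_surface + delta_T = 17.8 + 88.68
T = 106.48 C

106.48


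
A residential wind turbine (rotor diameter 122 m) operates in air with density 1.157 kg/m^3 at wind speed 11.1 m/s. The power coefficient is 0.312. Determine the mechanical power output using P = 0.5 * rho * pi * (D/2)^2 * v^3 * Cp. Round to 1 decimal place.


Step 1 -- Compute swept area:
  A = pi * (D/2)^2 = pi * (122/2)^2 = 11689.87 m^2
Step 2 -- Apply wind power equation:
  P = 0.5 * rho * A * v^3 * Cp
  v^3 = 11.1^3 = 1367.631
  P = 0.5 * 1.157 * 11689.87 * 1367.631 * 0.312
  P = 2885602.0 W

2885602.0


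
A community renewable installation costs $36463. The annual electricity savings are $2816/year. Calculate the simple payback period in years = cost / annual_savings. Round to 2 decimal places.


Simple payback period = initial cost / annual savings
Payback = 36463 / 2816
Payback = 12.95 years

12.95


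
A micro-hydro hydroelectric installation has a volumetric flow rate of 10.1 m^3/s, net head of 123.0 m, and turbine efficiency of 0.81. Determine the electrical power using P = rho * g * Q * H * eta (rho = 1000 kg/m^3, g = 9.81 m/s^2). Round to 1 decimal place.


Apply the hydropower formula P = rho * g * Q * H * eta
rho * g = 1000 * 9.81 = 9810.0
P = 9810.0 * 10.1 * 123.0 * 0.81
P = 9871440.0 W

9871440.0


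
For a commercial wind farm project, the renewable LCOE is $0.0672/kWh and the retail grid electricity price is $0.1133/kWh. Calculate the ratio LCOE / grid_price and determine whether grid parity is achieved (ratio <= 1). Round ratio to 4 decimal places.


Compare LCOE to grid price:
  LCOE = $0.0672/kWh, Grid price = $0.1133/kWh
  Ratio = LCOE / grid_price = 0.0672 / 0.1133 = 0.5931
  Grid parity achieved (ratio <= 1)? yes

0.5931


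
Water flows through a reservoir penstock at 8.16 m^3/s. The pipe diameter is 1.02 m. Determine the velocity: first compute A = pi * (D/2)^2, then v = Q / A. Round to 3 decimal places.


Compute pipe cross-sectional area:
  A = pi * (D/2)^2 = pi * (1.02/2)^2 = 0.8171 m^2
Calculate velocity:
  v = Q / A = 8.16 / 0.8171
  v = 9.986 m/s

9.986


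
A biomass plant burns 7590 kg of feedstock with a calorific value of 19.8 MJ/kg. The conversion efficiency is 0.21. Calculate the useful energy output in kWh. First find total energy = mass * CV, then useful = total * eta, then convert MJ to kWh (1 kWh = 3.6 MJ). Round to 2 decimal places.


Total energy = mass * CV = 7590 * 19.8 = 150282.0 MJ
Useful energy = total * eta = 150282.0 * 0.21 = 31559.22 MJ
Convert to kWh: 31559.22 / 3.6
Useful energy = 8766.45 kWh

8766.45


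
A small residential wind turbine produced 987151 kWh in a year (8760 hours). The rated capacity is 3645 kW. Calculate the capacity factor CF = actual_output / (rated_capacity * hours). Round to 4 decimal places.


Capacity factor = actual output / maximum possible output
Maximum possible = rated * hours = 3645 * 8760 = 31930200 kWh
CF = 987151 / 31930200
CF = 0.0309

0.0309


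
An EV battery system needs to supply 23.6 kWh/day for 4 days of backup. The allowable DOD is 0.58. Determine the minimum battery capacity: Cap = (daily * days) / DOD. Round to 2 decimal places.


Total energy needed = daily * days = 23.6 * 4 = 94.4 kWh
Account for depth of discharge:
  Cap = total_energy / DOD = 94.4 / 0.58
  Cap = 162.76 kWh

162.76


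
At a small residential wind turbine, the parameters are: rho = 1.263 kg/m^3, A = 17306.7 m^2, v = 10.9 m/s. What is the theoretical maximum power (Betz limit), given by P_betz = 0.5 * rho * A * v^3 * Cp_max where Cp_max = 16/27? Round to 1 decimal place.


The Betz coefficient Cp_max = 16/27 = 0.5926
v^3 = 10.9^3 = 1295.029
P_betz = 0.5 * rho * A * v^3 * Cp_max
P_betz = 0.5 * 1.263 * 17306.7 * 1295.029 * 0.5926
P_betz = 8387322.3 W

8387322.3


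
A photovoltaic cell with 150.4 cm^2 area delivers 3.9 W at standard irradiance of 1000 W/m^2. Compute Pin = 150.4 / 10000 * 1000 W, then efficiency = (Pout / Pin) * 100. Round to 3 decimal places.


First compute the input power:
  Pin = area_cm2 / 10000 * G = 150.4 / 10000 * 1000 = 15.04 W
Then compute efficiency:
  Efficiency = (Pout / Pin) * 100 = (3.9 / 15.04) * 100
  Efficiency = 25.931%

25.931


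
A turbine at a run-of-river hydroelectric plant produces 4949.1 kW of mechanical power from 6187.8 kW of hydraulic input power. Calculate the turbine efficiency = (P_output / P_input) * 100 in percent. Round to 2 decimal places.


Turbine efficiency = (output power / input power) * 100
eta = (4949.1 / 6187.8) * 100
eta = 79.98%

79.98


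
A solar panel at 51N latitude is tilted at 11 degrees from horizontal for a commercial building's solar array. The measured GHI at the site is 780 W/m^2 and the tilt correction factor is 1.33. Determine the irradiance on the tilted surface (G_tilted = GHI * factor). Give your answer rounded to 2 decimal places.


Identify the given values:
  GHI = 780 W/m^2, tilt correction factor = 1.33
Apply the formula G_tilted = GHI * factor:
  G_tilted = 780 * 1.33
  G_tilted = 1037.40 W/m^2

1037.40


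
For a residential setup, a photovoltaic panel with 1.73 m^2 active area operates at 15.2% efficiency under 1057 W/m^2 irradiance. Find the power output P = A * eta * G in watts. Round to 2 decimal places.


Use the solar power formula P = A * eta * G.
Given: A = 1.73 m^2, eta = 0.152, G = 1057 W/m^2
P = 1.73 * 0.152 * 1057
P = 277.95 W

277.95


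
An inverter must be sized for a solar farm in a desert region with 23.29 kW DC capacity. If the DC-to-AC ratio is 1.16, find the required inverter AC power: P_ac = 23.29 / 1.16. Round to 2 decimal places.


The inverter AC capacity is determined by the DC/AC ratio.
Given: P_dc = 23.29 kW, DC/AC ratio = 1.16
P_ac = P_dc / ratio = 23.29 / 1.16
P_ac = 20.08 kW

20.08


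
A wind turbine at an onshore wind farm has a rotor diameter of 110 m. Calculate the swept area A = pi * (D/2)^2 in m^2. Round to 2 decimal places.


Compute the rotor radius:
  r = D / 2 = 110 / 2 = 55.0 m
Calculate swept area:
  A = pi * r^2 = pi * 55.0^2
  A = 9503.32 m^2

9503.32


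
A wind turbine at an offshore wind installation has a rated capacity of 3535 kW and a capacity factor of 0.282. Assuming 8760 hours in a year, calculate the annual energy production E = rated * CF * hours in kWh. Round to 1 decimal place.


Annual energy = rated_kW * capacity_factor * hours_per_year
Given: P_rated = 3535 kW, CF = 0.282, hours = 8760
E = 3535 * 0.282 * 8760
E = 8732581.2 kWh

8732581.2


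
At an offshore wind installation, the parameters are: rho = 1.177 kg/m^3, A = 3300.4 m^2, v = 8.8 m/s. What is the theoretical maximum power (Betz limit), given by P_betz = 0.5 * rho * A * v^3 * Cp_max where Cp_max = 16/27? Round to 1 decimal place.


The Betz coefficient Cp_max = 16/27 = 0.5926
v^3 = 8.8^3 = 681.472
P_betz = 0.5 * rho * A * v^3 * Cp_max
P_betz = 0.5 * 1.177 * 3300.4 * 681.472 * 0.5926
P_betz = 784363.3 W

784363.3


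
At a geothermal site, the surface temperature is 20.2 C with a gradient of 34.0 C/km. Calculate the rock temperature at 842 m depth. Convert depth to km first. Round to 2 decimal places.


Convert depth to km: 842 / 1000 = 0.842 km
Temperature increase = gradient * depth_km = 34.0 * 0.842 = 28.63 C
Temperature at depth = T_surface + delta_T = 20.2 + 28.63
T = 48.83 C

48.83


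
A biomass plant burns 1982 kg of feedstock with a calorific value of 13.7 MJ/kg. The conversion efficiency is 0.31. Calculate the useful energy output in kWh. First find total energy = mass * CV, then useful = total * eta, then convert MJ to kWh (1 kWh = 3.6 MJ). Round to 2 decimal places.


Total energy = mass * CV = 1982 * 13.7 = 27153.4 MJ
Useful energy = total * eta = 27153.4 * 0.31 = 8417.55 MJ
Convert to kWh: 8417.55 / 3.6
Useful energy = 2338.21 kWh

2338.21


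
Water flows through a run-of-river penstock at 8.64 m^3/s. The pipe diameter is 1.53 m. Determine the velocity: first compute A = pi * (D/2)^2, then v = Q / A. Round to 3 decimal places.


Compute pipe cross-sectional area:
  A = pi * (D/2)^2 = pi * (1.53/2)^2 = 1.8385 m^2
Calculate velocity:
  v = Q / A = 8.64 / 1.8385
  v = 4.699 m/s

4.699


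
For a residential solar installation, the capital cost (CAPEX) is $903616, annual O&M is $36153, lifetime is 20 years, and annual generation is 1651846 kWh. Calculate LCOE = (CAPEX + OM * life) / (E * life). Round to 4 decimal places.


Total cost = CAPEX + OM * lifetime = 903616 + 36153 * 20 = 903616 + 723060 = 1626676
Total generation = annual * lifetime = 1651846 * 20 = 33036920 kWh
LCOE = 1626676 / 33036920
LCOE = 0.0492 $/kWh

0.0492


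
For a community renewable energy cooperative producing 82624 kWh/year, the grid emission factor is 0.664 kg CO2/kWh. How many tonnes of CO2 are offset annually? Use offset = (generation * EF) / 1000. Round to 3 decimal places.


CO2 offset in kg = generation * emission_factor
CO2 offset = 82624 * 0.664 = 54862.34 kg
Convert to tonnes:
  CO2 offset = 54862.34 / 1000 = 54.862 tonnes

54.862


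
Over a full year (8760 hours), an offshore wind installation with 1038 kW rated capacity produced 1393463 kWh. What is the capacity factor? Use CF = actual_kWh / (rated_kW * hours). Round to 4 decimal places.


Capacity factor = actual output / maximum possible output
Maximum possible = rated * hours = 1038 * 8760 = 9092880 kWh
CF = 1393463 / 9092880
CF = 0.1532

0.1532


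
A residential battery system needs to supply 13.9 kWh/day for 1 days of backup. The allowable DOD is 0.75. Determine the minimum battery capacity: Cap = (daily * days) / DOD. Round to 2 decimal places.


Total energy needed = daily * days = 13.9 * 1 = 13.9 kWh
Account for depth of discharge:
  Cap = total_energy / DOD = 13.9 / 0.75
  Cap = 18.53 kWh

18.53


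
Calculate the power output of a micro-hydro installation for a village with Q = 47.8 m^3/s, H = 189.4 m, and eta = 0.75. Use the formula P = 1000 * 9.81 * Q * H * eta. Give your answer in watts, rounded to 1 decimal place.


Apply the hydropower formula P = rho * g * Q * H * eta
rho * g = 1000 * 9.81 = 9810.0
P = 9810.0 * 47.8 * 189.4 * 0.75
P = 66609801.9 W

66609801.9


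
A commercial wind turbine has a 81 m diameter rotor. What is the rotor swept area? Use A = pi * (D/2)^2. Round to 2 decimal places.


Compute the rotor radius:
  r = D / 2 = 81 / 2 = 40.5 m
Calculate swept area:
  A = pi * r^2 = pi * 40.5^2
  A = 5153.00 m^2

5153.00


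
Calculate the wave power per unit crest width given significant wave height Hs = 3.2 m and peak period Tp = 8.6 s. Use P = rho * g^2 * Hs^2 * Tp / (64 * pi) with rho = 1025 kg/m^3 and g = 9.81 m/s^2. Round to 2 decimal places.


Apply wave power formula:
  g^2 = 9.81^2 = 96.2361
  Hs^2 = 3.2^2 = 10.24
  Numerator = rho * g^2 * Hs^2 * Tp = 1025 * 96.2361 * 10.24 * 8.6 = 8686809.31
  Denominator = 64 * pi = 201.0619
  P = 8686809.31 / 201.0619 = 43204.65 W/m

43204.65


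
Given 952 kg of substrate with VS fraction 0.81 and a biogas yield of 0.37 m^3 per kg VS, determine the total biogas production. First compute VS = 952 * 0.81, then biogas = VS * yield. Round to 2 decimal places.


Compute volatile solids:
  VS = mass * VS_fraction = 952 * 0.81 = 771.12 kg
Calculate biogas volume:
  Biogas = VS * specific_yield = 771.12 * 0.37
  Biogas = 285.31 m^3

285.31


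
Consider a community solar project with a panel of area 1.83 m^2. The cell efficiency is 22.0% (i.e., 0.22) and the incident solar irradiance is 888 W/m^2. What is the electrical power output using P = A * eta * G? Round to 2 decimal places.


Use the solar power formula P = A * eta * G.
Given: A = 1.83 m^2, eta = 0.22, G = 888 W/m^2
P = 1.83 * 0.22 * 888
P = 357.51 W

357.51


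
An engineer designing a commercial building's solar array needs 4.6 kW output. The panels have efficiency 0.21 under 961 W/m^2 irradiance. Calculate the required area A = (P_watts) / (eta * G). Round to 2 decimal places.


Convert target power to watts: P = 4.6 * 1000 = 4600.0 W
Compute denominator: eta * G = 0.21 * 961 = 201.81
Required area A = P / (eta * G) = 4600.0 / 201.81
A = 22.79 m^2

22.79


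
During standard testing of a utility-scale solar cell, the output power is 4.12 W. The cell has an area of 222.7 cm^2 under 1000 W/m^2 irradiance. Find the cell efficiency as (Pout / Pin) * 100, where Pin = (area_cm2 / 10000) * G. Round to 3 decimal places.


First compute the input power:
  Pin = area_cm2 / 10000 * G = 222.7 / 10000 * 1000 = 22.27 W
Then compute efficiency:
  Efficiency = (Pout / Pin) * 100 = (4.12 / 22.27) * 100
  Efficiency = 18.500%

18.500


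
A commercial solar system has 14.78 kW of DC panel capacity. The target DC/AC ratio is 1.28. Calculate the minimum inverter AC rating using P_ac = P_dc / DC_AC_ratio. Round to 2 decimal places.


The inverter AC capacity is determined by the DC/AC ratio.
Given: P_dc = 14.78 kW, DC/AC ratio = 1.28
P_ac = P_dc / ratio = 14.78 / 1.28
P_ac = 11.55 kW

11.55


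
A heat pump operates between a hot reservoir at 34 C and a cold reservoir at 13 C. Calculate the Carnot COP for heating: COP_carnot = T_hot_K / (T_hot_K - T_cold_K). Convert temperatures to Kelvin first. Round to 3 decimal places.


Convert to Kelvin:
  T_hot = 34 + 273.15 = 307.15 K
  T_cold = 13 + 273.15 = 286.15 K
Apply Carnot COP formula:
  COP = T_hot_K / (T_hot_K - T_cold_K) = 307.15 / 21.0
  COP = 14.626

14.626


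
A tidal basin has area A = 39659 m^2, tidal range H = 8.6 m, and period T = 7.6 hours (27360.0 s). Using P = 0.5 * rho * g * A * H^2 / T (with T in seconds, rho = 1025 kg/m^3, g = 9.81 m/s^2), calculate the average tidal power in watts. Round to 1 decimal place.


Convert period to seconds: T = 7.6 * 3600 = 27360.0 s
H^2 = 8.6^2 = 73.96
P = 0.5 * rho * g * A * H^2 / T
P = 0.5 * 1025 * 9.81 * 39659 * 73.96 / 27360.0
P = 538995.9 W

538995.9


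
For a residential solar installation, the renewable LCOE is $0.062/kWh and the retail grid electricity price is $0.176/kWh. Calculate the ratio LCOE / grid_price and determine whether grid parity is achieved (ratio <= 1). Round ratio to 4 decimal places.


Compare LCOE to grid price:
  LCOE = $0.062/kWh, Grid price = $0.176/kWh
  Ratio = LCOE / grid_price = 0.062 / 0.176 = 0.3523
  Grid parity achieved (ratio <= 1)? yes

0.3523


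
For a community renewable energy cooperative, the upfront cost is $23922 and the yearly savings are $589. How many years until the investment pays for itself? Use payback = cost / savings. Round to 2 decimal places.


Simple payback period = initial cost / annual savings
Payback = 23922 / 589
Payback = 40.61 years

40.61


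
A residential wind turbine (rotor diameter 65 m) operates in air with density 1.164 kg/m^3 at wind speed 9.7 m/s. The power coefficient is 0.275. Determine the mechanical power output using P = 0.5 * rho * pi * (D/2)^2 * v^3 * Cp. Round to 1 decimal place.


Step 1 -- Compute swept area:
  A = pi * (D/2)^2 = pi * (65/2)^2 = 3318.31 m^2
Step 2 -- Apply wind power equation:
  P = 0.5 * rho * A * v^3 * Cp
  v^3 = 9.7^3 = 912.673
  P = 0.5 * 1.164 * 3318.31 * 912.673 * 0.275
  P = 484716.1 W

484716.1


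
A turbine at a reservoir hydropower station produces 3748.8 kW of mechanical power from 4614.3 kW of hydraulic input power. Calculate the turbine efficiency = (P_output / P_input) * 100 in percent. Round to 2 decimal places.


Turbine efficiency = (output power / input power) * 100
eta = (3748.8 / 4614.3) * 100
eta = 81.24%

81.24


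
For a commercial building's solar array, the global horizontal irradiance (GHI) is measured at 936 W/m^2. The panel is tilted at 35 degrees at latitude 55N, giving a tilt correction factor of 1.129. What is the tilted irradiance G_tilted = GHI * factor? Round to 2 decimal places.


Identify the given values:
  GHI = 936 W/m^2, tilt correction factor = 1.129
Apply the formula G_tilted = GHI * factor:
  G_tilted = 936 * 1.129
  G_tilted = 1056.74 W/m^2

1056.74


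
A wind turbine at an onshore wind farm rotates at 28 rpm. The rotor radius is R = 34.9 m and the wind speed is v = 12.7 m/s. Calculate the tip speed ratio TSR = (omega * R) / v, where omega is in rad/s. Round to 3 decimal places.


Convert rotational speed to rad/s:
  omega = 28 * 2 * pi / 60 = 2.9322 rad/s
Compute tip speed:
  v_tip = omega * R = 2.9322 * 34.9 = 102.332 m/s
Tip speed ratio:
  TSR = v_tip / v_wind = 102.332 / 12.7 = 8.058

8.058


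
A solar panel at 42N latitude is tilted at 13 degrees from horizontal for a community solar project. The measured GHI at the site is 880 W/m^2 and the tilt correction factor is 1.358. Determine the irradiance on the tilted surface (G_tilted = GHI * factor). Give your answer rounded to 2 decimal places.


Identify the given values:
  GHI = 880 W/m^2, tilt correction factor = 1.358
Apply the formula G_tilted = GHI * factor:
  G_tilted = 880 * 1.358
  G_tilted = 1195.04 W/m^2

1195.04


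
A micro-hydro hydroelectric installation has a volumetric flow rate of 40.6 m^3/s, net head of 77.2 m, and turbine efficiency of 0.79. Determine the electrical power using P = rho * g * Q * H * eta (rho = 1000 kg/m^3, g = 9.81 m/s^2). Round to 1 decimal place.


Apply the hydropower formula P = rho * g * Q * H * eta
rho * g = 1000 * 9.81 = 9810.0
P = 9810.0 * 40.6 * 77.2 * 0.79
P = 24290666.6 W

24290666.6


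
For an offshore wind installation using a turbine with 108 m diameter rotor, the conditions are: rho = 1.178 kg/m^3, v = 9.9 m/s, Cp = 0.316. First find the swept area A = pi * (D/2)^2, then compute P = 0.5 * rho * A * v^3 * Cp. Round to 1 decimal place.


Step 1 -- Compute swept area:
  A = pi * (D/2)^2 = pi * (108/2)^2 = 9160.88 m^2
Step 2 -- Apply wind power equation:
  P = 0.5 * rho * A * v^3 * Cp
  v^3 = 9.9^3 = 970.299
  P = 0.5 * 1.178 * 9160.88 * 970.299 * 0.316
  P = 1654418.4 W

1654418.4


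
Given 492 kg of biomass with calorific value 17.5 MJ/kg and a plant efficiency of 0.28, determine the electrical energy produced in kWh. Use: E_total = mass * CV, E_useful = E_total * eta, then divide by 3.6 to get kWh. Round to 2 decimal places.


Total energy = mass * CV = 492 * 17.5 = 8610.0 MJ
Useful energy = total * eta = 8610.0 * 0.28 = 2410.8 MJ
Convert to kWh: 2410.8 / 3.6
Useful energy = 669.67 kWh

669.67


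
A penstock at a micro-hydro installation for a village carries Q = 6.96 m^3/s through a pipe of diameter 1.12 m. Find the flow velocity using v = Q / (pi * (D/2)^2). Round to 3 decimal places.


Compute pipe cross-sectional area:
  A = pi * (D/2)^2 = pi * (1.12/2)^2 = 0.9852 m^2
Calculate velocity:
  v = Q / A = 6.96 / 0.9852
  v = 7.065 m/s

7.065


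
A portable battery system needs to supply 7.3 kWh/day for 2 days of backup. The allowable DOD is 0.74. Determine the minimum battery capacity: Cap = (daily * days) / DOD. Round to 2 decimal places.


Total energy needed = daily * days = 7.3 * 2 = 14.6 kWh
Account for depth of discharge:
  Cap = total_energy / DOD = 14.6 / 0.74
  Cap = 19.73 kWh

19.73


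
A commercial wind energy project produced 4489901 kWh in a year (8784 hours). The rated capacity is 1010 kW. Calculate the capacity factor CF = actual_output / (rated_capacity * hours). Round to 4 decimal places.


Capacity factor = actual output / maximum possible output
Maximum possible = rated * hours = 1010 * 8784 = 8871840 kWh
CF = 4489901 / 8871840
CF = 0.5061

0.5061


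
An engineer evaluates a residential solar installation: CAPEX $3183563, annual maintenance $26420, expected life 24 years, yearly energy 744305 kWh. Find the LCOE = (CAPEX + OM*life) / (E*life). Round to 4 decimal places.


Total cost = CAPEX + OM * lifetime = 3183563 + 26420 * 24 = 3183563 + 634080 = 3817643
Total generation = annual * lifetime = 744305 * 24 = 17863320 kWh
LCOE = 3817643 / 17863320
LCOE = 0.2137 $/kWh

0.2137


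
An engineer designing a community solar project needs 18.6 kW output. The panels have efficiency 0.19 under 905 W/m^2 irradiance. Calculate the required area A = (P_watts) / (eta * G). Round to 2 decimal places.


Convert target power to watts: P = 18.6 * 1000 = 18600.0 W
Compute denominator: eta * G = 0.19 * 905 = 171.95
Required area A = P / (eta * G) = 18600.0 / 171.95
A = 108.17 m^2

108.17


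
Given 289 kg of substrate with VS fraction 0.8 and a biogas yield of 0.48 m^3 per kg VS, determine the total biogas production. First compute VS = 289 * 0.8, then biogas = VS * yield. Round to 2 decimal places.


Compute volatile solids:
  VS = mass * VS_fraction = 289 * 0.8 = 231.2 kg
Calculate biogas volume:
  Biogas = VS * specific_yield = 231.2 * 0.48
  Biogas = 110.98 m^3

110.98


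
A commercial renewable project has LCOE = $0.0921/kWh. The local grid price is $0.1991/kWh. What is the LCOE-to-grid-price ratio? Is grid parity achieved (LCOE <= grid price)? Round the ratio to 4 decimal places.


Compare LCOE to grid price:
  LCOE = $0.0921/kWh, Grid price = $0.1991/kWh
  Ratio = LCOE / grid_price = 0.0921 / 0.1991 = 0.4626
  Grid parity achieved (ratio <= 1)? yes

0.4626


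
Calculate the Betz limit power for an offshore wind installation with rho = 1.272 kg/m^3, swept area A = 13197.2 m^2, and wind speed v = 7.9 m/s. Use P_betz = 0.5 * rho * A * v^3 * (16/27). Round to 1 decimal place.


The Betz coefficient Cp_max = 16/27 = 0.5926
v^3 = 7.9^3 = 493.039
P_betz = 0.5 * rho * A * v^3 * Cp_max
P_betz = 0.5 * 1.272 * 13197.2 * 493.039 * 0.5926
P_betz = 2452315.9 W

2452315.9


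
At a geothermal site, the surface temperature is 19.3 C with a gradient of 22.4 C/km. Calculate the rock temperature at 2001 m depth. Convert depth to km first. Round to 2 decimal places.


Convert depth to km: 2001 / 1000 = 2.001 km
Temperature increase = gradient * depth_km = 22.4 * 2.001 = 44.82 C
Temperature at depth = T_surface + delta_T = 19.3 + 44.82
T = 64.12 C

64.12


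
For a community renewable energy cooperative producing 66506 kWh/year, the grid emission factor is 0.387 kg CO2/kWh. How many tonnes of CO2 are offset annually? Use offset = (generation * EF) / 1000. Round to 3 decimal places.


CO2 offset in kg = generation * emission_factor
CO2 offset = 66506 * 0.387 = 25737.82 kg
Convert to tonnes:
  CO2 offset = 25737.82 / 1000 = 25.738 tonnes

25.738


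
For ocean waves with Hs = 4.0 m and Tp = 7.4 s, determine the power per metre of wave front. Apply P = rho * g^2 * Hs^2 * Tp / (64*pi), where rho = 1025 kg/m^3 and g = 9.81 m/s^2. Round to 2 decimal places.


Apply wave power formula:
  g^2 = 9.81^2 = 96.2361
  Hs^2 = 4.0^2 = 16.0
  Numerator = rho * g^2 * Hs^2 * Tp = 1025 * 96.2361 * 16.0 * 7.4 = 11679213.1
  Denominator = 64 * pi = 201.0619
  P = 11679213.1 / 201.0619 = 58087.64 W/m

58087.64


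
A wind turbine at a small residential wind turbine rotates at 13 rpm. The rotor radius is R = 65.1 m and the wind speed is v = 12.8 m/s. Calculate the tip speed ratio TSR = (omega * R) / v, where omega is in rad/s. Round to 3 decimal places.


Convert rotational speed to rad/s:
  omega = 13 * 2 * pi / 60 = 1.3614 rad/s
Compute tip speed:
  v_tip = omega * R = 1.3614 * 65.1 = 88.624 m/s
Tip speed ratio:
  TSR = v_tip / v_wind = 88.624 / 12.8 = 6.924

6.924


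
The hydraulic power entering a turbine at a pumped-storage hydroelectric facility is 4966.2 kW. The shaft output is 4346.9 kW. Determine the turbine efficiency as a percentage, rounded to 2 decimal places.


Turbine efficiency = (output power / input power) * 100
eta = (4346.9 / 4966.2) * 100
eta = 87.53%

87.53


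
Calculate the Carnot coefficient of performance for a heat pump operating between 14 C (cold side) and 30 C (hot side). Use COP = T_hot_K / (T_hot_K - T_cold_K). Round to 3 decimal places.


Convert to Kelvin:
  T_hot = 30 + 273.15 = 303.15 K
  T_cold = 14 + 273.15 = 287.15 K
Apply Carnot COP formula:
  COP = T_hot_K / (T_hot_K - T_cold_K) = 303.15 / 16.0
  COP = 18.947

18.947


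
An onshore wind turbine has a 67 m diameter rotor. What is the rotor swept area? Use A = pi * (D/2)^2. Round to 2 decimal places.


Compute the rotor radius:
  r = D / 2 = 67 / 2 = 33.5 m
Calculate swept area:
  A = pi * r^2 = pi * 33.5^2
  A = 3525.65 m^2

3525.65


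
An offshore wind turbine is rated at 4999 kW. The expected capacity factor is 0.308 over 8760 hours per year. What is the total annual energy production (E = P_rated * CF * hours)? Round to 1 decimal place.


Annual energy = rated_kW * capacity_factor * hours_per_year
Given: P_rated = 4999 kW, CF = 0.308, hours = 8760
E = 4999 * 0.308 * 8760
E = 13487701.9 kWh

13487701.9


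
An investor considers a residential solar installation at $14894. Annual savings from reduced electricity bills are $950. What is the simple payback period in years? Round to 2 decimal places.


Simple payback period = initial cost / annual savings
Payback = 14894 / 950
Payback = 15.68 years

15.68


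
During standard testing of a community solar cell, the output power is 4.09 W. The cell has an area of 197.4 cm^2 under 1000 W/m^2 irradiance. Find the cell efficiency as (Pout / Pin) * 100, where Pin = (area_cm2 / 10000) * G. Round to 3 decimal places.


First compute the input power:
  Pin = area_cm2 / 10000 * G = 197.4 / 10000 * 1000 = 19.74 W
Then compute efficiency:
  Efficiency = (Pout / Pin) * 100 = (4.09 / 19.74) * 100
  Efficiency = 20.719%

20.719


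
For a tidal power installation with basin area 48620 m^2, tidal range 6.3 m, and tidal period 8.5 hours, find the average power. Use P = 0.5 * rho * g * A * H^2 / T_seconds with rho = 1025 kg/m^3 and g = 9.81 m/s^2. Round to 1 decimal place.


Convert period to seconds: T = 8.5 * 3600 = 30600.0 s
H^2 = 6.3^2 = 39.69
P = 0.5 * rho * g * A * H^2 / T
P = 0.5 * 1025 * 9.81 * 48620 * 39.69 / 30600.0
P = 317057.1 W

317057.1
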